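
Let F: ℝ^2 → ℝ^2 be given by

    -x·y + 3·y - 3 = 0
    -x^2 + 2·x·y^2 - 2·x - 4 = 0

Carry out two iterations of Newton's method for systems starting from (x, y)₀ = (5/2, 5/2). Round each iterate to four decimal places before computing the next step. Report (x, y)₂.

At (5/2, 5/2): F = (-1.7500, 16.0000).
Jacobian J = [[-y, -x + 3], [-2·x + 2·y^2 - 2, 4·x·y]].
At the point, J = [[-2.5000, 0.5000], [5.5000, 25.0000]] (det J = -65.2500).
Solving J·Δ = −F gives Δ = (-0.7931, -0.4655).
Then the next iterate is (x, y)₁ = (1.7069, 2.0345).
Round to (1.7069, 2.0345) and repeat: F = (-0.369188, 3.803060), J = [[-2.0345, 1.2931], [2.864580, 13.890752]].
Δ = (-0.3143, -0.2090), so (x, y)₂ = (1.3926, 1.8255).

(1.3926, 1.8255)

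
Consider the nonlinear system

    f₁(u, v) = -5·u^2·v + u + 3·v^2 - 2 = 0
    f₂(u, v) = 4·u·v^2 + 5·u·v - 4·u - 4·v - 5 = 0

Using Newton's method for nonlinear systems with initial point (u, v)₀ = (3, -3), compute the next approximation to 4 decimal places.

At (3, -3): F = (163.0000, 58.0000).
Jacobian J = [[-10·u·v + 1, -5·u^2 + 6·v], [4·v^2 + 5·v - 4, 8·u·v + 5·u - 4]].
At the point, J = [[91.0000, -63.0000], [17.0000, -61.0000]] (det J = -4480.0000).
Solving J·Δ = −F gives Δ = (-1.4038, 0.5596).
Then the next iterate is (u, v)₁ = (1.5962, -2.4404).

(1.5962, -2.4404)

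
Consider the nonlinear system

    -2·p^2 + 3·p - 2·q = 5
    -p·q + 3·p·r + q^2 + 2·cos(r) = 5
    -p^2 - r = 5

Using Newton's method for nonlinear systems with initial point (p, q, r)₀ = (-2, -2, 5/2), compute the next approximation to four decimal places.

(0.5146, 4.3305, 1.0585)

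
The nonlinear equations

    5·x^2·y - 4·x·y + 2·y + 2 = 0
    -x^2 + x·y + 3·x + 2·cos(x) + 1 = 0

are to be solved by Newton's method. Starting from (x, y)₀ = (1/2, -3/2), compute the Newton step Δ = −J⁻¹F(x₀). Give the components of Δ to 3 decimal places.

At (1/2, -3/2): F = (0.125, 3.25517).
Jacobian J = [[10·x·y - 4·y, 5·x^2 - 4·x + 2], [-2·x + y - 2·sin(x) + 3, x]].
At the point, J = [[-1.500, 1.250], [-0.45885, 0.500]] (det J = -0.17644).
Solving J·Δ = −F gives Δ = (-22.708, -27.349).

(-22.708, -27.349)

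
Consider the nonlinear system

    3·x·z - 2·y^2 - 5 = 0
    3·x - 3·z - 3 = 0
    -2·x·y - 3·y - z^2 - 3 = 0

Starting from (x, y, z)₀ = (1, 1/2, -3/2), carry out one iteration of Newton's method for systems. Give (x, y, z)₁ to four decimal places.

At (1, 1/2, -3/2): F = (-10.0000, 4.5000, -7.7500).
Jacobian J = [[3·z, -4·y, 3·x], [3, 0, -3], [-2·y, -2·x - 3, -2·z]].
At the point, J = [[-4.5000, -2.0000, 3.0000], [3.0000, 0.0000, -3.0000], [-1.0000, -5.0000, 3.0000]] (det J = 34.5000).
Solving J·Δ = −F gives Δ = (-1.8261, -1.3804, -0.3261).
Then the next iterate is (x, y, z)₁ = (-0.8261, -0.8804, -1.8261).

(-0.8261, -0.8804, -1.8261)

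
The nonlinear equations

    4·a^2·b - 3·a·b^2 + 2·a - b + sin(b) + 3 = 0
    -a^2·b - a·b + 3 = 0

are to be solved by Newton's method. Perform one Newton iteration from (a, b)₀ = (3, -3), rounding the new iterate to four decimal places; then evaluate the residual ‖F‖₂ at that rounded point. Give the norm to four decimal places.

39.0617

At (3, -3): F = (-177.141120, 39.0000).
Jacobian J = [[8·a·b - 3·b^2 + 2, 4·a^2 - 6·a·b + cos(b) - 1], [-2·a·b - b, -a^2 - a]].
At the point, J = [[-97.0000, 88.010008], [21.0000, -12.0000]] (det J = -684.210158).
Solving J·Δ = −F gives Δ = (-1.9098, -0.0921).
Then the next iterate is (a, b)₁ = (1.0902, -3.0921).
Re-evaluating at (1.0902, -3.0921): F = (-37.747738, 10.046080), so ‖F‖₂ = 39.0617.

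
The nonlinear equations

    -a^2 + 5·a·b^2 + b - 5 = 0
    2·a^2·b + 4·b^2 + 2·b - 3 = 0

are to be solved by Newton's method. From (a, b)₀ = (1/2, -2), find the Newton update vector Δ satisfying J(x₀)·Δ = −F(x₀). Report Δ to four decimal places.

At (1/2, -2): F = (2.7500, 8.0000).
Jacobian J = [[-2·a + 5·b^2, 10·a·b + 1], [4·a·b, 2·a^2 + 8·b + 2]].
At the point, J = [[19.0000, -9.0000], [-4.0000, -13.5000]] (det J = -292.5000).
Solving J·Δ = −F gives Δ = (0.1192, 0.5573).

(0.1192, 0.5573)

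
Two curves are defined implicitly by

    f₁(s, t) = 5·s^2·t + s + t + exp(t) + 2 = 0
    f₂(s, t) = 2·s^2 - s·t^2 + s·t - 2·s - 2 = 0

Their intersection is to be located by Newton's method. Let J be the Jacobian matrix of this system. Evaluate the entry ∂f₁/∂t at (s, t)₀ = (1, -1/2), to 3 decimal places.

6.607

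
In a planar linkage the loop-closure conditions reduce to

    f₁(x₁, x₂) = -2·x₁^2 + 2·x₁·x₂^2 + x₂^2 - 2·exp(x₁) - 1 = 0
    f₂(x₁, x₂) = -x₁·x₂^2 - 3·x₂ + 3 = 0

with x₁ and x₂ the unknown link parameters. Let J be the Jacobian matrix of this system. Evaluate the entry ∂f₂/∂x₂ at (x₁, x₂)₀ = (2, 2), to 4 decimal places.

∂f₂/∂x₂ = -2·x₁·x₂ - 3.
At (2, 2) this is -11.0000.

-11.0000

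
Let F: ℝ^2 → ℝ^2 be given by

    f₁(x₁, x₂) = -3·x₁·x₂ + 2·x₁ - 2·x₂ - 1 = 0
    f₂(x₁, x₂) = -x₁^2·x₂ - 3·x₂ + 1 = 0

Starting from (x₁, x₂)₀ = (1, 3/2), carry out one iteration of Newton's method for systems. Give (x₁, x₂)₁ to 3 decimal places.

(1.200, 0.100)

At (1, 3/2): F = (-6.500, -5.000).
Jacobian J = [[-3·x₂ + 2, -3·x₁ - 2], [-2·x₁·x₂, -x₁^2 - 3]].
At the point, J = [[-2.500, -5.000], [-3.000, -4.000]] (det J = -5.000).
Solving J·Δ = −F gives Δ = (0.200, -1.400).
Then the next iterate is (x₁, x₂)₁ = (1.200, 0.100).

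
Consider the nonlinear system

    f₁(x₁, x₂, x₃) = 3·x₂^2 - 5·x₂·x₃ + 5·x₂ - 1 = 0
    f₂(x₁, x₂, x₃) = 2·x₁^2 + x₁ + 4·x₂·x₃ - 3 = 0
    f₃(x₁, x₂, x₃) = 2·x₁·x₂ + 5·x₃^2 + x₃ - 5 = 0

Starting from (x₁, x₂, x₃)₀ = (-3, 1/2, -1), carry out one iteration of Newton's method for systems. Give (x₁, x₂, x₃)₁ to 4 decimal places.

(-1.9666, 0.1200, -1.0763)

At (-3, 1/2, -1): F = (4.7500, 10.0000, -4.0000).
Jacobian J = [[0, 6·x₂ - 5·x₃ + 5, -5·x₂], [4·x₁ + 1, 4·x₃, 4·x₂], [2·x₂, 2·x₁, 10·x₃ + 1]].
At the point, J = [[0.0000, 13.0000, -2.5000], [-11.0000, -4.0000, 2.0000], [1.0000, -6.0000, -9.0000]] (det J = -1436.0000).
Solving J·Δ = −F gives Δ = (1.0334, -0.3800, -0.0763).
Then the next iterate is (x₁, x₂, x₃)₁ = (-1.9666, 0.1200, -1.0763).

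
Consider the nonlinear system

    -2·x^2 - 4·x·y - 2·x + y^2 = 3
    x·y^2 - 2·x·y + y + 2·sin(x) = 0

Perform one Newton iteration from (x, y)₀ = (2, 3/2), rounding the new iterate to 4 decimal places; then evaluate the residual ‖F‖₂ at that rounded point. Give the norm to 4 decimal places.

At (2, 3/2): F = (-24.7500, 1.818595).
Jacobian J = [[-4·x - 4·y - 2, -4·x + 2·y], [y^2 - 2·y + 2·cos(x), 2·x·y - 2·x + 1]].
At the point, J = [[-16.0000, -5.0000], [-1.582294, 3.0000]] (det J = -55.911468).
Solving J·Δ = −F gives Δ = (-1.1654, -1.2208).
Then the next iterate is (x, y)₁ = (0.8346, 0.2792).
Re-evaluating at (0.8346, 0.2792): F = (-6.916443, 1.360275), so ‖F‖₂ = 7.0489.

7.0489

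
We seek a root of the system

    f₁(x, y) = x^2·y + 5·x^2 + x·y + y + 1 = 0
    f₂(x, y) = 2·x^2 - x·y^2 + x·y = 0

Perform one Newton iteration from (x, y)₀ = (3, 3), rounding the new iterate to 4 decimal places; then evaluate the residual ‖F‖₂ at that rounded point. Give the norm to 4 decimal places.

23.3265

At (3, 3): F = (85.0000, 0.0000).
Jacobian J = [[2·x·y + 10·x + y, x^2 + x + 1], [4·x - y^2 + y, -2·x·y + x]].
At the point, J = [[51.0000, 13.0000], [6.0000, -15.0000]] (det J = -843.0000).
Solving J·Δ = −F gives Δ = (-1.5125, -0.6050).
Then the next iterate is (x, y)₁ = (1.4875, 2.3950).
Re-evaluating at (1.4875, 2.3950): F = (23.320155, -0.544462), so ‖F‖₂ = 23.3265.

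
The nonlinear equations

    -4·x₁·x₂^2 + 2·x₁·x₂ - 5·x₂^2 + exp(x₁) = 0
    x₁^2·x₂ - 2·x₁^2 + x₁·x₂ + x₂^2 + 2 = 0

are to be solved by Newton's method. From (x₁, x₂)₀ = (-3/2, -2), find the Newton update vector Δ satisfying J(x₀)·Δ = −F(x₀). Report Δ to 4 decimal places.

At (-3/2, -2): F = (10.223130, 0.0000).
Jacobian J = [[-4·x₂^2 + 2·x₂ + exp(x₁), -8·x₁·x₂ + 2·x₁ - 10·x₂], [2·x₁·x₂ - 4·x₁ + x₂, x₁^2 + x₁ + 2·x₂]].
At the point, J = [[-19.776870, -7.0000], [10.0000, -3.2500]] (det J = 134.274827).
Solving J·Δ = −F gives Δ = (0.2474, 0.7614).

(0.2474, 0.7614)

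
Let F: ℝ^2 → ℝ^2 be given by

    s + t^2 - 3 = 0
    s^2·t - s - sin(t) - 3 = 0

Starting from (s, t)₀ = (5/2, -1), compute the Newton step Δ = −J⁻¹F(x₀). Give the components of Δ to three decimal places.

At (5/2, -1): F = (0.500, -10.90853).
Jacobian J = [[1, 2·t], [2·s·t - 1, s^2 - cos(t)]].
At the point, J = [[1.000, -2.000], [-6.000, 5.70970]] (det J = -6.29030).
Solving J·Δ = −F gives Δ = (-3.015, -1.257).

(-3.015, -1.257)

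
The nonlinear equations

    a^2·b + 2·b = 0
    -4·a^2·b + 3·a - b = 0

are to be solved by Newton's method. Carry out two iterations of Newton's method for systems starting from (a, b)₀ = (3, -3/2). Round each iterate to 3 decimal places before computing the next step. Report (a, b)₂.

(1.120, -0.480)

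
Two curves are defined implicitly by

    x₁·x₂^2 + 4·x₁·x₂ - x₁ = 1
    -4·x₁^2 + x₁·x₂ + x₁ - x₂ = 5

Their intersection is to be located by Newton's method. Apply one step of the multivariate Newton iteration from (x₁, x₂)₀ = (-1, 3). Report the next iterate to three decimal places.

(0.475, 3.850)

At (-1, 3): F = (-21.000, -16.000).
Jacobian J = [[x₂^2 + 4·x₂ - 1, 2·x₁·x₂ + 4·x₁], [-8·x₁ + x₂ + 1, x₁ - 1]].
At the point, J = [[20.000, -10.000], [12.000, -2.000]] (det J = 80.000).
Solving J·Δ = −F gives Δ = (1.475, 0.850).
Then the next iterate is (x₁, x₂)₁ = (0.475, 3.850).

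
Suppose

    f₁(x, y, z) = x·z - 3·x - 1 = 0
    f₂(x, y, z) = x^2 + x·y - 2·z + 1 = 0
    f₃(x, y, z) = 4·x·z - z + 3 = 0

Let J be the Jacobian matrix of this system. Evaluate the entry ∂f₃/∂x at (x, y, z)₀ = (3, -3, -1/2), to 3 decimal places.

-2.000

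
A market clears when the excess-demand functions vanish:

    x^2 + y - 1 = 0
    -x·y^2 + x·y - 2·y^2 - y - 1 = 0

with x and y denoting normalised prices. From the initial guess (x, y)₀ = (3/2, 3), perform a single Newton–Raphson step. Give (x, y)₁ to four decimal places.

At (3/2, 3): F = (4.2500, -31.0000).
Jacobian J = [[2·x, 1], [-y^2 + y, -2·x·y + x - 4·y - 1]].
At the point, J = [[3.0000, 1.0000], [-6.0000, -20.5000]] (det J = -55.5000).
Solving J·Δ = −F gives Δ = (-1.0113, -1.2162).
Then the next iterate is (x, y)₁ = (0.4887, 1.7838).

(0.4887, 1.7838)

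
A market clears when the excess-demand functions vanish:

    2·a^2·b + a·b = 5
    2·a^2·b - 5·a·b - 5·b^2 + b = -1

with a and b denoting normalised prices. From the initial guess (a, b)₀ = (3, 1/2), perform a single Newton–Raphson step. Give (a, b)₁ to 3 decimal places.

(2.472, 0.402)

At (3, 1/2): F = (5.500, 1.750).
Jacobian J = [[4·a·b + b, 2·a^2 + a], [4·a·b - 5·b, 2·a^2 - 5·a - 10·b + 1]].
At the point, J = [[6.500, 21.000], [3.500, -1.000]] (det J = -80.000).
Solving J·Δ = −F gives Δ = (-0.528, -0.098).
Then the next iterate is (a, b)₁ = (2.472, 0.402).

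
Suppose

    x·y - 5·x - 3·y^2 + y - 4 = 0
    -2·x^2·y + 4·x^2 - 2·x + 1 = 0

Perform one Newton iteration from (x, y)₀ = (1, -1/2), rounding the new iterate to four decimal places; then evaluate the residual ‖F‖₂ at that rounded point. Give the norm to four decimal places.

At (1, -1/2): F = (-10.7500, 4.0000).
Jacobian J = [[y - 5, x - 6·y + 1], [-4·x·y + 8·x - 2, -2·x^2]].
At the point, J = [[-5.5000, 5.0000], [8.0000, -2.0000]] (det J = -29.0000).
Solving J·Δ = −F gives Δ = (0.0517, 2.2069).
Then the next iterate is (x, y)₁ = (1.0517, 1.7069).
Re-evaluating at (1.0517, 1.7069): F = (-14.496976, -0.455020), so ‖F‖₂ = 14.5041.

14.5041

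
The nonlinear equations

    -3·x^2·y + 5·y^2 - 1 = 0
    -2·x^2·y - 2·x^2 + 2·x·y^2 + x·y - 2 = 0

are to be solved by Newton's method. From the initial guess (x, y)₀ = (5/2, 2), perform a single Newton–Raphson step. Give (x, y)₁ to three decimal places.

(1.893, 2.236)

At (5/2, 2): F = (-18.500, -14.500).
Jacobian J = [[-6·x·y, -3·x^2 + 10·y], [-4·x·y - 4·x + 2·y^2 + y, -2·x^2 + 4·x·y + x]].
At the point, J = [[-30.000, 1.250], [-20.000, 10.000]] (det J = -275.000).
Solving J·Δ = −F gives Δ = (-0.607, 0.236).
Then the next iterate is (x, y)₁ = (1.893, 2.236).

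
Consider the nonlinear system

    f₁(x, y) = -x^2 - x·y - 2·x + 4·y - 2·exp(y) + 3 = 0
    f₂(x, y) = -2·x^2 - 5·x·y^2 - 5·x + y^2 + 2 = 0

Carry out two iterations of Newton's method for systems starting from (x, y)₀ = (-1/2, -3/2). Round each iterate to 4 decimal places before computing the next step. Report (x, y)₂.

At (-1/2, -3/2): F = (-3.446260, 11.8750).
Jacobian J = [[-2·x - y - 2, -x - 2·exp(y) + 4], [-4·x - 5·y^2 - 5, -10·x·y + 2·y]].
At the point, J = [[0.5000, 4.053740], [-14.2500, -10.5000]] (det J = 52.515790).
Solving J·Δ = −F gives Δ = (0.2276, 0.8221).
Then the next iterate is (x, y)₁ = (-0.2724, -0.6779).
Round to (-0.2724, -0.6779) and repeat: F = (-0.441026, 4.299050), J = [[-0.7773, 3.257036], [-6.208142, -3.202400]].
Δ = (0.5544, 0.2677), so (x, y)₂ = (0.2820, -0.4102).

(0.2820, -0.4102)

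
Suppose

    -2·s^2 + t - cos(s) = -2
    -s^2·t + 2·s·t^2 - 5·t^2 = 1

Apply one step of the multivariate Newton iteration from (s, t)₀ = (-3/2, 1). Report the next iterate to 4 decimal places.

(-1.0855, 0.4971)

At (-3/2, 1): F = (-1.570737, -11.2500).
Jacobian J = [[-4·s + sin(s), 1], [-2·s·t + 2·t^2, -s^2 + 4·s·t - 10·t]].
At the point, J = [[5.002505, 1.0000], [5.0000, -18.2500]] (det J = -96.295716).
Solving J·Δ = −F gives Δ = (0.4145, -0.5029).
Then the next iterate is (s, t)₁ = (-1.0855, 0.4971).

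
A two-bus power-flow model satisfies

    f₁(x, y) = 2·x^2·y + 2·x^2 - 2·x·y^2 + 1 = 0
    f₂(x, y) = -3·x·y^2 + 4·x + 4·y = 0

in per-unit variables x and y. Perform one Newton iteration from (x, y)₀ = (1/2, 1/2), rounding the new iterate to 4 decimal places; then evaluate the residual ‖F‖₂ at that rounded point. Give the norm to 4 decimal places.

1.4414

At (1/2, 1/2): F = (1.5000, 3.6250).
Jacobian J = [[4·x·y + 4·x - 2·y^2, 2·x^2 - 4·x·y], [-3·y^2 + 4, -6·x·y + 4]].
At the point, J = [[2.5000, -0.5000], [3.2500, 2.5000]] (det J = 7.8750).
Solving J·Δ = −F gives Δ = (-0.7063, -0.5317).
Then the next iterate is (x, y)₁ = (-0.2063, -0.0317).
Re-evaluating at (-0.2063, -0.0317): F = (1.082836, -0.951378), so ‖F‖₂ = 1.4414.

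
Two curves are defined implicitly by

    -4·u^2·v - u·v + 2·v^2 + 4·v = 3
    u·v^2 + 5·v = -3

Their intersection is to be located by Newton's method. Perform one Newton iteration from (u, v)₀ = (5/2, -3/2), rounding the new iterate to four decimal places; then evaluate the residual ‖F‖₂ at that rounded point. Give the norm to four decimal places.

At (5/2, -3/2): F = (36.7500, 1.1250).
Jacobian J = [[-8·u·v - v, -4·u^2 - u + 4·v + 4], [v^2, 2·u·v + 5]].
At the point, J = [[31.5000, -29.5000], [2.2500, -2.5000]] (det J = -12.3750).
Solving J·Δ = −F gives Δ = (-4.7424, -3.8182).
Then the next iterate is (u, v)₁ = (-2.2424, -5.3182).
Re-evaluating at (-2.2424, -5.3182): F = (127.335420, -87.013363), so ‖F‖₂ = 154.2259.

154.2259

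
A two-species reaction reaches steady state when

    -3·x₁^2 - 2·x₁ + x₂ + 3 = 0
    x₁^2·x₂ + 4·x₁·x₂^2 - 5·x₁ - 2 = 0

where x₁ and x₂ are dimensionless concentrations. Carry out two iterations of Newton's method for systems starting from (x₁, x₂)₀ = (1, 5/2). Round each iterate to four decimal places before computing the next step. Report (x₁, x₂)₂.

(0.9080, 1.2842)

At (1, 5/2): F = (0.5000, 20.5000).
Jacobian J = [[-6·x₁ - 2, 1], [2·x₁·x₂ + 4·x₂^2 - 5, x₁^2 + 8·x₁·x₂]].
At the point, J = [[-8.0000, 1.0000], [25.0000, 21.0000]] (det J = -193.0000).
Solving J·Δ = −F gives Δ = (-0.0518, -0.9145).
Then the next iterate is (x₁, x₂)₁ = (0.9482, 1.5855).
Round to (0.9482, 1.5855) and repeat: F = (-0.008150, 4.218876), J = [[-7.6892, 1.0000], [8.061983, 12.926052]].
Δ = (-0.0402, -0.3013), so (x₁, x₂)₂ = (0.9080, 1.2842).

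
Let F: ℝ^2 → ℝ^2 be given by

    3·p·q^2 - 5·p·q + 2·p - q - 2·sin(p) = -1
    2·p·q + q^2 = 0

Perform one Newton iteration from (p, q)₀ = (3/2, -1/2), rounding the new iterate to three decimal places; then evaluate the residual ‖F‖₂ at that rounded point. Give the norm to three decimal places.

2.193

At (3/2, -1/2): F = (7.38001, -1.250).
Jacobian J = [[3·q^2 - 5·q - 2·cos(p) + 2, 6·p·q - 5·p - 1], [2·q, 2·p + 2·q]].
At the point, J = [[5.10853, -13.000], [-1.000, 2.000]] (det J = -2.78295).
Solving J·Δ = −F gives Δ = (-0.535, 0.357).
Then the next iterate is (p, q)₁ = (0.965, -0.143).
Re-evaluating at (0.965, -0.143): F = (2.17808, -0.25554), so ‖F‖₂ = 2.193.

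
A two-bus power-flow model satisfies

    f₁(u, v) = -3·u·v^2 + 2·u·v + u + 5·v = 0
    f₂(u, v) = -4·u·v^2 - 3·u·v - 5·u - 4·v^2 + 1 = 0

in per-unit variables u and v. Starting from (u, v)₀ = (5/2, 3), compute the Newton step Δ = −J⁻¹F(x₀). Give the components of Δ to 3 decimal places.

(29.969, -18.125)

At (5/2, 3): F = (-35.000, -160.000).
Jacobian J = [[-3·v^2 + 2·v + 1, -6·u·v + 2·u + 5], [-4·v^2 - 3·v - 5, -8·u·v - 3·u - 8·v]].
At the point, J = [[-20.000, -35.000], [-50.000, -91.500]] (det J = 80.000).
Solving J·Δ = −F gives Δ = (29.969, -18.125).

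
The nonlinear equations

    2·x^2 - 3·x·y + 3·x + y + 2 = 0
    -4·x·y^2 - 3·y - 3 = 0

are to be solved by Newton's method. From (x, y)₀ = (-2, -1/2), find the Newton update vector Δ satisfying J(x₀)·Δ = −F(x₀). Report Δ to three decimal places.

At (-2, -1/2): F = (0.500, 0.500).
Jacobian J = [[4·x - 3·y + 3, -3·x + 1], [-4·y^2, -8·x·y - 3]].
At the point, J = [[-3.500, 7.000], [-1.000, -11.000]] (det J = 45.500).
Solving J·Δ = −F gives Δ = (0.198, 0.027).

(0.198, 0.027)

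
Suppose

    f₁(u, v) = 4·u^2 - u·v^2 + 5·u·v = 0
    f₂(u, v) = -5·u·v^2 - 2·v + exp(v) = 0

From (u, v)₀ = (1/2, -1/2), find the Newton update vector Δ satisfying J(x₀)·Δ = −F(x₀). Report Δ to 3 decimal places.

At (1/2, -1/2): F = (-0.375, 0.98153).
Jacobian J = [[8·u - v^2 + 5·v, -2·u·v + 5·u], [-5·v^2, -10·u·v + exp(v) - 2]].
At the point, J = [[1.250, 3.000], [-1.250, 1.10653]] (det J = 5.13316).
Solving J·Δ = −F gives Δ = (0.654, -0.148).

(0.654, -0.148)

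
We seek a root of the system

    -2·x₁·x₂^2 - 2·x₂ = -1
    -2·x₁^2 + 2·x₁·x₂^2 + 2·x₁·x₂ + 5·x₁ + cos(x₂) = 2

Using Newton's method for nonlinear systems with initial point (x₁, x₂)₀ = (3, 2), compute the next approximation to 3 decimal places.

(3.095, 0.932)

At (3, 2): F = (-27.000, 30.58385).
Jacobian J = [[-2·x₂^2, -4·x₁·x₂ - 2], [-4·x₁ + 2·x₂^2 + 2·x₂ + 5, 4·x₁·x₂ + 2·x₁ - sin(x₂)]].
At the point, J = [[-8.000, -26.000], [5.000, 29.09070]] (det J = -102.72562).
Solving J·Δ = −F gives Δ = (0.095, -1.068).
Then the next iterate is (x₁, x₂)₁ = (3.095, 0.932).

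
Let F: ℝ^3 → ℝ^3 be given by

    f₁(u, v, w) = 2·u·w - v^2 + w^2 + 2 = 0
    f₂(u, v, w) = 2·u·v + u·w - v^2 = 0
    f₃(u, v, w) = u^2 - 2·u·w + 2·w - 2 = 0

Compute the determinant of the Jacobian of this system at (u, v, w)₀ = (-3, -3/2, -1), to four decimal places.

J = [[2·w, -2·v, 2·u + 2·w], [2·v + w, 2·u - 2·v, u], [2·u - 2·w, 0, -2·u + 2]].
At the point, J = [[-2.0000, 3.0000, -8.0000], [-4.0000, -3.0000, -3.0000], [-4.0000, 0.0000, 8.0000]].
det J = 276.0000.

276.0000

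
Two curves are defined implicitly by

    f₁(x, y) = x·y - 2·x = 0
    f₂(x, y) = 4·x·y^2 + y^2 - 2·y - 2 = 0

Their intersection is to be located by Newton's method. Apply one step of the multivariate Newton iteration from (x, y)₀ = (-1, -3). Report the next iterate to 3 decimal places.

At (-1, -3): F = (5.000, -23.000).
Jacobian J = [[y - 2, x], [4·y^2, 8·x·y + 2·y - 2]].
At the point, J = [[-5.000, -1.000], [36.000, 16.000]] (det J = -44.000).
Solving J·Δ = −F gives Δ = (1.295, -1.477).
Then the next iterate is (x, y)₁ = (0.295, -4.477).

(0.295, -4.477)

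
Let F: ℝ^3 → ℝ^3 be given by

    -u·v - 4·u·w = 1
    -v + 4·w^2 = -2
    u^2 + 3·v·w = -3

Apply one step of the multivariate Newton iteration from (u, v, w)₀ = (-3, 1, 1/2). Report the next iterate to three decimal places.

(-0.692, 1.821, 0.205)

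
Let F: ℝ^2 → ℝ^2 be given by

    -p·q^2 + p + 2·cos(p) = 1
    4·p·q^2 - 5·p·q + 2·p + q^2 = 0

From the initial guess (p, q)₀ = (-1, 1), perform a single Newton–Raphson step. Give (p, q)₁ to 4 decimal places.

(-1.0219, 0.9781)

At (-1, 1): F = (0.080605, 0.0000).
Jacobian J = [[-q^2 - 2·sin(p) + 1, -2·p·q], [4·q^2 - 5·q + 2, 8·p·q - 5·p + 2·q]].
At the point, J = [[1.682942, 2.0000], [1.0000, -1.0000]] (det J = -3.682942).
Solving J·Δ = −F gives Δ = (-0.0219, -0.0219).
Then the next iterate is (p, q)₁ = (-1.0219, 0.9781).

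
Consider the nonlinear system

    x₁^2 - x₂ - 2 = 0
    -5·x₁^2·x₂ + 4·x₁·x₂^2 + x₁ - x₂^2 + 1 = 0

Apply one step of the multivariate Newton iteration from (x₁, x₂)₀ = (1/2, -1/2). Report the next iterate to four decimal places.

(-1.8056, -4.0556)

At (1/2, -1/2): F = (-1.2500, 2.3750).
Jacobian J = [[2·x₁, -1], [-10·x₁·x₂ + 4·x₂^2 + 1, -5·x₁^2 + 8·x₁·x₂ - 2·x₂]].
At the point, J = [[1.0000, -1.0000], [4.5000, -2.2500]] (det J = 2.2500).
Solving J·Δ = −F gives Δ = (-2.3056, -3.5556).
Then the next iterate is (x₁, x₂)₁ = (-1.8056, -4.0556).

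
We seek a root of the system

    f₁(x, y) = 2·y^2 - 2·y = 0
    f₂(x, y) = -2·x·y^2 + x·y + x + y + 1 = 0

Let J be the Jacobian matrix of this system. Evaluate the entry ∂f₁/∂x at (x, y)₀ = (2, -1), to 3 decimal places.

∂f₁/∂x = 0.
At (2, -1) this is 0.000.

0.000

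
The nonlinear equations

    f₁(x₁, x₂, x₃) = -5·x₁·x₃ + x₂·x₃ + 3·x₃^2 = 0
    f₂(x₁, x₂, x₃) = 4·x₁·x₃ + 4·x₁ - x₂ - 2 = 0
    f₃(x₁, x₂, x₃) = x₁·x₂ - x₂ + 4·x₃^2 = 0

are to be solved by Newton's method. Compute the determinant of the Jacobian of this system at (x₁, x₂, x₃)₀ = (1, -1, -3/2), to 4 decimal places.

J = [[-5·x₃, x₃, -5·x₁ + x₂ + 6·x₃], [4·x₃ + 4, -1, 4·x₁], [x₂, x₁ - 1, 8·x₃]].
At the point, J = [[7.5000, -1.5000, -15.0000], [-2.0000, -1.0000, 4.0000], [-1.0000, 0.0000, -12.0000]].
det J = 147.0000.

147.0000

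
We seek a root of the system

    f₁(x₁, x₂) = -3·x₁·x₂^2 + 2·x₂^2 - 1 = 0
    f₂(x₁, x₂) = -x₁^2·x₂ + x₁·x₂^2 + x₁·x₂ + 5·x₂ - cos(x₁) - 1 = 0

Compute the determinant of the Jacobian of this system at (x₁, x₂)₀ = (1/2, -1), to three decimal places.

J = [[-3·x₂^2, -6·x₁·x₂ + 4·x₂], [-2·x₁·x₂ + x₂^2 + x₂ + sin(x₁), -x₁^2 + 2·x₁·x₂ + x₁ + 5]].
At the point, J = [[-3.000, -1.000], [1.47943, 4.250]].
det J = -11.271.

-11.271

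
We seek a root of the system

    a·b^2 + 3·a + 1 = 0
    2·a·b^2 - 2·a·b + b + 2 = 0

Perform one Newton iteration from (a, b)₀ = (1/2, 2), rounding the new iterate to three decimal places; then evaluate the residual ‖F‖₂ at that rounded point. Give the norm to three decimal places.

At (1/2, 2): F = (4.500, 6.000).
Jacobian J = [[b^2 + 3, 2·a·b], [2·b^2 - 2·b, 4·a·b - 2·a + 1]].
At the point, J = [[7.000, 2.000], [4.000, 4.000]] (det J = 20.000).
Solving J·Δ = −F gives Δ = (-0.300, -1.200).
Then the next iterate is (a, b)₁ = (0.200, 0.800).
Re-evaluating at (0.200, 0.800): F = (1.728, 2.736), so ‖F‖₂ = 3.236.

3.236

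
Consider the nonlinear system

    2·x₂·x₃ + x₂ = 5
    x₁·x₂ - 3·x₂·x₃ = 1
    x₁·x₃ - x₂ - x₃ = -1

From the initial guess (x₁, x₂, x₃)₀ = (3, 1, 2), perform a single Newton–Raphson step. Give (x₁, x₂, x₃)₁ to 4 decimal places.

At (3, 1, 2): F = (0.0000, -4.0000, 4.0000).
Jacobian J = [[0, 2·x₃ + 1, 2·x₂], [x₂, x₁ - 3·x₃, -3·x₂], [x₃, -1, x₁ - 1]].
At the point, J = [[0.0000, 5.0000, 2.0000], [1.0000, -3.0000, -3.0000], [2.0000, -1.0000, 2.0000]] (det J = -30.0000).
Solving J·Δ = −F gives Δ = (0.4000, 0.8000, -2.0000).
Then the next iterate is (x₁, x₂, x₃)₁ = (3.4000, 1.8000, 0.0000).

(3.4000, 1.8000, 0.0000)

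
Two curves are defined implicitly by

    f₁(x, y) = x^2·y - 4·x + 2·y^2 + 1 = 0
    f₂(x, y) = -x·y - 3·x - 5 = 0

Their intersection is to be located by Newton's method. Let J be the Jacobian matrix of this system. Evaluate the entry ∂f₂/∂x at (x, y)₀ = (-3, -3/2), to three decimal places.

∂f₂/∂x = -y - 3.
At (-3, -3/2) this is -1.500.

-1.500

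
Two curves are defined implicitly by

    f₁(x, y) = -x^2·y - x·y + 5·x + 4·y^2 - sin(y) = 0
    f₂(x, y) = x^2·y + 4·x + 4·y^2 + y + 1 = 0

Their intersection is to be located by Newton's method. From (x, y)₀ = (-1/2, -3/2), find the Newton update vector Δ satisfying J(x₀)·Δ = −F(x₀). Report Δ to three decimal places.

(0.370, 0.759)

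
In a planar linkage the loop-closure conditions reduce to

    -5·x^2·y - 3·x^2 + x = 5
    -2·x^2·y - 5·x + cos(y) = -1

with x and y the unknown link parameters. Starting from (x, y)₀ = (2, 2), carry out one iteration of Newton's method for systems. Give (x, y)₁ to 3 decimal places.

(2.533, -2.108)

At (2, 2): F = (-55.000, -25.41615).
Jacobian J = [[-10·x·y - 6·x + 1, -5·x^2], [-4·x·y - 5, -2·x^2 - sin(y)]].
At the point, J = [[-51.000, -20.000], [-21.000, -8.90930]] (det J = 34.37417).
Solving J·Δ = −F gives Δ = (0.533, -4.108).
Then the next iterate is (x, y)₁ = (2.533, -2.108).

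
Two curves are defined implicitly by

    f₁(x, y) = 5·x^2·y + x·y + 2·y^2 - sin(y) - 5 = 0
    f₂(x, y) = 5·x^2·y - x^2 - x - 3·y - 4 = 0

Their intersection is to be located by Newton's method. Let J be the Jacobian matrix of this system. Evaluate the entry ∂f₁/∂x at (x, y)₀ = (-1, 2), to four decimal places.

-18.0000

∂f₁/∂x = 10·x·y + y.
At (-1, 2) this is -18.0000.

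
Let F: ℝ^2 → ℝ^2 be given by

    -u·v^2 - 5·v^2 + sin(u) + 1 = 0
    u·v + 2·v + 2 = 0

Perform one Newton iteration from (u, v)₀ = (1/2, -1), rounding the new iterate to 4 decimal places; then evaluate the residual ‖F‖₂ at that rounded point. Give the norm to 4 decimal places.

0.5734

At (1/2, -1): F = (-4.020574, -0.5000).
Jacobian J = [[-v^2 + cos(u), -2·u·v - 10·v], [v, u + 2]].
At the point, J = [[-0.122417, 11.0000], [-1.0000, 2.5000]] (det J = 10.693956).
Solving J·Δ = −F gives Δ = (0.4256, 0.3702).
Then the next iterate is (u, v)₁ = (0.9256, -0.6298).
Re-evaluating at (0.9256, -0.6298): F = (-0.551396, 0.157457), so ‖F‖₂ = 0.5734.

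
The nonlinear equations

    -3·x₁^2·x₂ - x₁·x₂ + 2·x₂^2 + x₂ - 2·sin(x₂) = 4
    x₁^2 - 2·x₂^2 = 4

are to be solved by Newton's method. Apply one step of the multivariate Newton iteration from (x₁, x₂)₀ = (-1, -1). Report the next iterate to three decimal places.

(-1.860, -0.180)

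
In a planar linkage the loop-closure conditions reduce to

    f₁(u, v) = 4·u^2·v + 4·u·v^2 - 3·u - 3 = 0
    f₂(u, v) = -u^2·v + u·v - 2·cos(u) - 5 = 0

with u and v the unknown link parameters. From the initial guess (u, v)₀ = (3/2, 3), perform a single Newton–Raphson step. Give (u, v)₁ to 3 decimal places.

(-0.660, 4.678)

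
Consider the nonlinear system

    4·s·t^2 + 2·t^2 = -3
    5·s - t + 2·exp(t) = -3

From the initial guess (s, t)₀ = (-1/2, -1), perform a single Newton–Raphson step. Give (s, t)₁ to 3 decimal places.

(-1.250, -6.731)

At (-1/2, -1): F = (3.000, 2.23576).
Jacobian J = [[4·t^2, 8·s·t + 4·t], [5, 2·exp(t) - 1]].
At the point, J = [[4.000, 0.000], [5.000, -0.26424]] (det J = -1.05696).
Solving J·Δ = −F gives Δ = (-0.750, -5.731).
Then the next iterate is (s, t)₁ = (-1.250, -6.731).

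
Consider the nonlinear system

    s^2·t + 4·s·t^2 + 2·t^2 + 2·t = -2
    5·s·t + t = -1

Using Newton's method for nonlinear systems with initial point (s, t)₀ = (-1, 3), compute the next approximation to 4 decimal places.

At (-1, 3): F = (-7.0000, -11.0000).
Jacobian J = [[2·s·t + 4·t^2, s^2 + 8·s·t + 4·t + 2], [5·t, 5·s + 1]].
At the point, J = [[30.0000, -9.0000], [15.0000, -4.0000]] (det J = 15.0000).
Solving J·Δ = −F gives Δ = (4.7333, 15.0000).
Then the next iterate is (s, t)₁ = (3.7333, 18.0000).

(3.7333, 18.0000)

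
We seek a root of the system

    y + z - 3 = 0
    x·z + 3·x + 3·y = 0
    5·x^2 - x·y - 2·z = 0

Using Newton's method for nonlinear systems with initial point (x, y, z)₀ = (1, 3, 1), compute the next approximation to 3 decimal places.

At (1, 3, 1): F = (1.000, 13.000, 0.000).
Jacobian J = [[0, 1, 1], [z + 3, 3, x], [10·x - y, -x, -2]].
At the point, J = [[0.000, 1.000, 1.000], [4.000, 3.000, 1.000], [7.000, -1.000, -2.000]] (det J = -10.000).
Solving J·Δ = −F gives Δ = (0.800, -7.600, 6.600).
Then the next iterate is (x, y, z)₁ = (1.800, -4.600, 7.600).

(1.800, -4.600, 7.600)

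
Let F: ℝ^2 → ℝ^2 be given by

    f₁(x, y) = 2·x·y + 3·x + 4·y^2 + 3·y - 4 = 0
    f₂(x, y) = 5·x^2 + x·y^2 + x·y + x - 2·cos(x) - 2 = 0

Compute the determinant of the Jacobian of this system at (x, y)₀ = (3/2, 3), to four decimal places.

-805.3497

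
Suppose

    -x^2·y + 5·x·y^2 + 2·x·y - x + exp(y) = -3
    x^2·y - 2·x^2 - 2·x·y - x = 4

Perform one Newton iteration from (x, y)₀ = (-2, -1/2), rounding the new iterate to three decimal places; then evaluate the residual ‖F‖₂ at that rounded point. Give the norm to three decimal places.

At (-2, -1/2): F = (7.10653, -14.000).
Jacobian J = [[-2·x·y + 5·y^2 + 2·y - 1, -x^2 + 10·x·y + 2·x + exp(y)], [2·x·y - 4·x - 2·y - 1, x^2 - 2·x]].
At the point, J = [[-2.750, 2.60653], [10.000, 8.000]] (det J = -48.06531).
Solving J·Δ = −F gives Δ = (1.942, -0.678).
Then the next iterate is (x, y)₁ = (-0.058, -1.178).
Re-evaluating at (-0.058, -1.178): F = (3.10408, -4.08934), so ‖F‖₂ = 5.134.

5.134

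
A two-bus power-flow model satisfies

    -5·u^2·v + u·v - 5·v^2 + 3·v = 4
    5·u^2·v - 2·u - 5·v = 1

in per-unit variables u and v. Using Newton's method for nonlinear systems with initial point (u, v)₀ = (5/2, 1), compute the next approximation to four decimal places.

At (5/2, 1): F = (-34.7500, 20.2500).
Jacobian J = [[-10·u·v + v, -5·u^2 + u - 10·v + 3], [10·u·v - 2, 5·u^2 - 5]].
At the point, J = [[-24.0000, -35.7500], [23.0000, 26.2500]] (det J = 192.2500).
Solving J·Δ = −F gives Δ = (0.9792, -1.6294).
Then the next iterate is (u, v)₁ = (3.4792, -0.6294).

(3.4792, -0.6294)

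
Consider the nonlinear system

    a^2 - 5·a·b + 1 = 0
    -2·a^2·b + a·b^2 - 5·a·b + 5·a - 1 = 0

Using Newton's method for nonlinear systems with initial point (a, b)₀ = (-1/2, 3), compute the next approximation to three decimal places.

At (-1/2, 3): F = (8.750, -2.000).
Jacobian J = [[2·a - 5·b, -5·a], [-4·a·b + b^2 - 5·b + 5, -2·a^2 + 2·a·b - 5·a]].
At the point, J = [[-16.000, 2.500], [5.000, -1.000]] (det J = 3.500).
Solving J·Δ = −F gives Δ = (1.071, 3.357).
Then the next iterate is (a, b)₁ = (0.571, 6.357).

(0.571, 6.357)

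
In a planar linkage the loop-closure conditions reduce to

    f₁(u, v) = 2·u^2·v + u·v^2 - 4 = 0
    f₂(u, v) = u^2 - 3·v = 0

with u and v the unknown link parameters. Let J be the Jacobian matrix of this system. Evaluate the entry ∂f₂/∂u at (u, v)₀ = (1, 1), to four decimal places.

2.0000

∂f₂/∂u = 2·u.
At (1, 1) this is 2.0000.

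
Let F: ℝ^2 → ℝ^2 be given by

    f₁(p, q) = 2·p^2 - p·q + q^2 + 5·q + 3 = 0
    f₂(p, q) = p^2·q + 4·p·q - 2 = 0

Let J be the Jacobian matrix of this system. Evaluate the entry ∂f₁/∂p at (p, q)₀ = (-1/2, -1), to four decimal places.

-1.0000

∂f₁/∂p = 4·p - q.
At (-1/2, -1) this is -1.0000.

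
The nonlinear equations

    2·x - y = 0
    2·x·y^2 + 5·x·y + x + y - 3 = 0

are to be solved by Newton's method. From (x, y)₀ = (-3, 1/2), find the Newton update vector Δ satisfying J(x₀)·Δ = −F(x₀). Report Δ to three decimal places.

(3.208, -0.083)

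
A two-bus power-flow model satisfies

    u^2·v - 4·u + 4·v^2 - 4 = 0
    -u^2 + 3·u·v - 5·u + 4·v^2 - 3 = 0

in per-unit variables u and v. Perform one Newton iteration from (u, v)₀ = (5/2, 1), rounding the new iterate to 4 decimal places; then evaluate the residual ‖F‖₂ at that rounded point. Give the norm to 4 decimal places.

0.9070

At (5/2, 1): F = (-3.7500, -10.2500).
Jacobian J = [[2·u·v - 4, u^2 + 8·v], [-2·u + 3·v - 5, 3·u + 8·v]].
At the point, J = [[1.0000, 14.2500], [-7.0000, 15.5000]] (det J = 115.2500).
Solving J·Δ = −F gives Δ = (-0.7630, 0.3167).
Then the next iterate is (u, v)₁ = (1.7370, 1.3167).
Re-evaluating at (1.7370, 1.3167): F = (-0.040498, -0.906050), so ‖F‖₂ = 0.9070.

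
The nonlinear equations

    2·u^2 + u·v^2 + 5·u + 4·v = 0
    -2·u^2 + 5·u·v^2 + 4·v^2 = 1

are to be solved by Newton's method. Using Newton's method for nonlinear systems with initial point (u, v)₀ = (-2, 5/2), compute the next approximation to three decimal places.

At (-2, 5/2): F = (-4.500, -46.500).
Jacobian J = [[4·u + v^2 + 5, 2·u·v + 4], [-4·u + 5·v^2, 10·u·v + 8·v]].
At the point, J = [[3.250, -6.000], [39.250, -30.000]] (det J = 138.000).
Solving J·Δ = −F gives Δ = (1.043, -0.185).
Then the next iterate is (u, v)₁ = (-0.957, 2.315).

(-0.957, 2.315)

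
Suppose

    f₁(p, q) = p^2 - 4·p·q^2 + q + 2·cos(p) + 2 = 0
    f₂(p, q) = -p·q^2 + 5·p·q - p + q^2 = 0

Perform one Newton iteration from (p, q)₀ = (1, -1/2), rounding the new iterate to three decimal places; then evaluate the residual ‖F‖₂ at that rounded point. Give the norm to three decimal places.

14.097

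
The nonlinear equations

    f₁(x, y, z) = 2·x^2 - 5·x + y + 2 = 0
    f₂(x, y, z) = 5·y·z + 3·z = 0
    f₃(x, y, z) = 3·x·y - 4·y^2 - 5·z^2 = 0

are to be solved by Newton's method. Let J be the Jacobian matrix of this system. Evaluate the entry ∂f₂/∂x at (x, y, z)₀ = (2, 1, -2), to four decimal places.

∂f₂/∂x = 0.
At (2, 1, -2) this is 0.0000.

0.0000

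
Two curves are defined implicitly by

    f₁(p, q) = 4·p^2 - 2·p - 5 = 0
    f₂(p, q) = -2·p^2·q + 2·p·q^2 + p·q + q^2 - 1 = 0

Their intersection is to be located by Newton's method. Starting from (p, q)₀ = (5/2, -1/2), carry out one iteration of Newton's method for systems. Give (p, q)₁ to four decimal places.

(1.6667, -0.4167)

At (5/2, -1/2): F = (15.0000, 5.5000).
Jacobian J = [[8·p - 2, 0], [-4·p·q + 2·q^2 + q, -2·p^2 + 4·p·q + p + 2·q]].
At the point, J = [[18.0000, 0.0000], [5.0000, -16.0000]] (det J = -288.0000).
Solving J·Δ = −F gives Δ = (-0.8333, 0.0833).
Then the next iterate is (p, q)₁ = (1.6667, -0.4167).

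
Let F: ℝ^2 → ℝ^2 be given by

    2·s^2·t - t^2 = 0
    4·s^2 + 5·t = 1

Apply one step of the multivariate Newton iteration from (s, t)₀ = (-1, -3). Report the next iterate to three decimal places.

At (-1, -3): F = (-15.000, -12.000).
Jacobian J = [[4·s·t, 2·s^2 - 2·t], [8·s, 5]].
At the point, J = [[12.000, 8.000], [-8.000, 5.000]] (det J = 124.000).
Solving J·Δ = −F gives Δ = (-0.169, 2.129).
Then the next iterate is (s, t)₁ = (-1.169, -0.871).

(-1.169, -0.871)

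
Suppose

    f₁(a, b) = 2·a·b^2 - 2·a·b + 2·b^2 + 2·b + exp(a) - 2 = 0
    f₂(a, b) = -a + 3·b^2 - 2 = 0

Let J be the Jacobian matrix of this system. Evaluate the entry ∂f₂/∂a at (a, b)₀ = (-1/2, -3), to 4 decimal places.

-1.0000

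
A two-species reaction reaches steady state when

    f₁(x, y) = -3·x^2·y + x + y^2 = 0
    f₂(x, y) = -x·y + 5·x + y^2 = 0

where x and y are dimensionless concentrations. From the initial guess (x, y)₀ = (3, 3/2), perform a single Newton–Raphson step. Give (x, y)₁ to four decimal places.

At (3, 3/2): F = (-35.2500, 12.7500).
Jacobian J = [[-6·x·y + 1, -3·x^2 + 2·y], [-y + 5, -x + 2·y]].
At the point, J = [[-26.0000, -24.0000], [3.5000, 0.0000]] (det J = 84.0000).
Solving J·Δ = −F gives Δ = (-3.6429, 2.4777).
Then the next iterate is (x, y)₁ = (-0.6429, 3.9777).

(-0.6429, 3.9777)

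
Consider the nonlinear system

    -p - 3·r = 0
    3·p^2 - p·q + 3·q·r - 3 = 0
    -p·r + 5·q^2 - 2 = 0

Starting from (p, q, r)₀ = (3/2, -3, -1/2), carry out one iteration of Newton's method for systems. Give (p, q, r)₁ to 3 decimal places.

(0.938, -1.560, -0.313)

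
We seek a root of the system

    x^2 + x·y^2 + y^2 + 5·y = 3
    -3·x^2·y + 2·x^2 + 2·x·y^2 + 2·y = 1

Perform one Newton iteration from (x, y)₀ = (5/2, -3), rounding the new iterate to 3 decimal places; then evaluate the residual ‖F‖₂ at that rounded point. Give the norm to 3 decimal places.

22.242

At (5/2, -3): F = (19.750, 106.750).
Jacobian J = [[2·x + y^2, 2·x·y + 2·y + 5], [-6·x·y + 4·x + 2·y^2, -3·x^2 + 4·x·y + 2]].
At the point, J = [[14.000, -16.000], [73.000, -46.750]] (det J = 513.500).
Solving J·Δ = −F gives Δ = (-1.528, -0.103).
Then the next iterate is (x, y)₁ = (0.972, -3.103).
Re-evaluating at (0.972, -3.103): F = (1.41740, 22.19658), so ‖F‖₂ = 22.242.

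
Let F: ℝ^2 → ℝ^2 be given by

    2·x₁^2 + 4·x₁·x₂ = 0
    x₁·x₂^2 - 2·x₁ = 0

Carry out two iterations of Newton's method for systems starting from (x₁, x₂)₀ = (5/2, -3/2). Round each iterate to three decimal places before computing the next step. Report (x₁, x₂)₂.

At (5/2, -3/2): F = (-2.500, 0.625).
Jacobian J = [[4·x₁ + 4·x₂, 4·x₁], [x₂^2 - 2, 2·x₁·x₂]].
At the point, J = [[4.000, 10.000], [0.250, -7.500]] (det J = -32.500).
Solving J·Δ = −F gives Δ = (0.385, 0.096).
Then the next iterate is (x₁, x₂)₁ = (2.885, -1.404).
Round to (2.885, -1.404) and repeat: F = (0.44429, -0.08304), J = [[5.924, 11.540], [-0.02878, -8.10108]].
Δ = (-0.055, -0.010), so (x₁, x₂)₂ = (2.830, -1.414).

(2.830, -1.414)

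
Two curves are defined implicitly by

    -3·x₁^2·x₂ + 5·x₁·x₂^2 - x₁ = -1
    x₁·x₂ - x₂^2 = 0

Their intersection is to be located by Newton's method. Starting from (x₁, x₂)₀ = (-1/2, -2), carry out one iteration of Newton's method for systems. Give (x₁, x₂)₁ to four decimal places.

At (-1/2, -2): F = (-7.0000, -3.0000).
Jacobian J = [[-6·x₁·x₂ + 5·x₂^2 - 1, -3·x₁^2 + 10·x₁·x₂], [x₂, x₁ - 2·x₂]].
At the point, J = [[13.0000, 9.2500], [-2.0000, 3.5000]] (det J = 64.0000).
Solving J·Δ = −F gives Δ = (-0.0508, 0.8281).
Then the next iterate is (x₁, x₂)₁ = (-0.5508, -1.1719).

(-0.5508, -1.1719)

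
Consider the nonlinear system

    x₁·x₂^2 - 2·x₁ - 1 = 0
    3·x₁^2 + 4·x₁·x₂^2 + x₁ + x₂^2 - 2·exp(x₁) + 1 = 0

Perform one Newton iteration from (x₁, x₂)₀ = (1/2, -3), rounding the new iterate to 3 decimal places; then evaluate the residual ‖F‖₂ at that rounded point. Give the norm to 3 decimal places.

77.840

At (1/2, -3): F = (2.500, 25.95256).
Jacobian J = [[x₂^2 - 2, 2·x₁·x₂], [6·x₁ + 4·x₂^2 - 2·exp(x₁) + 1, 8·x₁·x₂ + 2·x₂]].
At the point, J = [[7.000, -3.000], [36.70256, -18.000]] (det J = -15.89233).
Solving J·Δ = −F gives Δ = (2.068, 5.658).
Then the next iterate is (x₁, x₂)₁ = (2.568, 2.658).
Re-evaluating at (2.568, 2.658): F = (12.00683, 76.90871), so ‖F‖₂ = 77.840.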